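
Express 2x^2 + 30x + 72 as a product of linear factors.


Roots satisfy r1 + r2 = -b/a = -15 and r1*r2 = c/a = 36.
So r1 = -3, r2 = -12.
2x^2 + 30x + 72 = 2(x - r1)(x - r2) = 2(x + 3)(x + 12)


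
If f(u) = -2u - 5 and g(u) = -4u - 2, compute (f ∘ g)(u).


Substitute g(u) into f:
f(g(u)) = -2*(-4u - 2) + (-5)
Expand and combine: 8u - 1


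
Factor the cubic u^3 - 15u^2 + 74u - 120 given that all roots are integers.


Try integer roots (divisors of -120). u=4: p(4)=0.
Divide out (u - 4): quotient is u^2 - 11u + 30.
Factor the quadratic: (u - 5)(u - 6)
Result: (u - 4)(u - 5)(u - 6)


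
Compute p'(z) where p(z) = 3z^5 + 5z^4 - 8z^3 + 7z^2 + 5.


Apply the power rule term by term:
  d/dz(3z^5) = 15z^4
  d/dz(5z^4) = 20z^3
  d/dz(-8z^3) = -24z^2
  d/dz(7z^2) = 14z
  d/dz(5) = 0
p'(z) = 15z^4 + 20z^3 - 24z^2 + 14z


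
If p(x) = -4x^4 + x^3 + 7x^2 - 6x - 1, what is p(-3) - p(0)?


p(-3) = -271
p(0) = -1
p(-3) - p(0) = -271 + 1 = -270


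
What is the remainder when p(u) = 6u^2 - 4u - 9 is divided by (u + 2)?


By the Remainder Theorem, the remainder equals p(-2):
  6*(-2)^2 = 24
  -4*(-2)^1 = 8
  constant: -9
Sum: 24 + 8 - 9 = 23


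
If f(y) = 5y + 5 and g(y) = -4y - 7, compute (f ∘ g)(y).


Substitute g(y) into f:
f(g(y)) = 5*(-4y - 7) + 5
Expand and combine: -20y - 30


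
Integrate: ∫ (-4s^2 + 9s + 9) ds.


Reverse power rule on each term:
  ∫ -4s^2 ds = -(4/3)s^3
  ∫ 9s ds = (9/2)s^2
  ∫ 9 ds = 9s
F(s) = -(4/3)s^3 + (9/2)s^2 + 9s + C


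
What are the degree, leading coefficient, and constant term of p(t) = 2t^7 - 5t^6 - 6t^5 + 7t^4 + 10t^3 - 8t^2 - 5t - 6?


Highest power of t is 7, with coefficient 2. Constant term is -6.
Degree = 7, leading coefficient = 2, constant term = -6


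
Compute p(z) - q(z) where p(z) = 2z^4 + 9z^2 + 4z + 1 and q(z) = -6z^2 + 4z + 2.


Distribute the minus sign:
  (2z^4 + 9z^2 + 4z + 1)
- (-6z^2 + 4z + 2)
Negate second polynomial: 6z^2 - 4z - 2
Add: 2z^4 + 15z^2 - 1


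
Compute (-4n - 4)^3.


Expand (-4n - 4)^3 by repeated multiplication:
  (-4n - 4)^2 = 16n^2 + 32n + 16
= -64n^3 - 192n^2 - 192n - 64


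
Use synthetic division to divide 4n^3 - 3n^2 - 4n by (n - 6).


Synthetic division with c = 6. Coefficients: 4, -3, -4, 0
Bring down 4.
  4 * 6 = 24; 24 - 3 = 21
  21 * 6 = 126; 126 - 4 = 122
  122 * 6 = 732; 732 + 0 = 732
Quotient: 4n^2 + 21n + 122, Remainder: 732


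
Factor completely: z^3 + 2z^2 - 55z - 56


Try integer roots (divisors of -56). z=-8: p(-8)=0.
Divide out (z + 8): quotient is z^2 - 6z - 7.
Factor the quadratic: (z + 1)(z - 7)
Result: (z + 8)(z + 1)(z - 7)


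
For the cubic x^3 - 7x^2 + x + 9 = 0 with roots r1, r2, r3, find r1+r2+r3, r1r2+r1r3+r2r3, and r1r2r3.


Monic cubic x^3+bx^2+cx+d=0: sum=-b, pairwise sum=c, product=-d.
b=-7, c=1, d=9
r1+r2+r3 = 7
r1r2+r1r3+r2r3 = 1
r1r2r3 = -9


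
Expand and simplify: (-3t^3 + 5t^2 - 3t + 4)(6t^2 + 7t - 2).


Distribute each term of the first polynomial:
  (-3t^3)(6t^2 + 7t - 2) = -18t^5 - 21t^4 + 6t^3
  (5t^2)(6t^2 + 7t - 2) = 30t^4 + 35t^3 - 10t^2
  (-3t)(6t^2 + 7t - 2) = -18t^3 - 21t^2 + 6t
  (4)(6t^2 + 7t - 2) = 24t^2 + 28t - 8
Sum: -18t^5 + 9t^4 + 23t^3 - 7t^2 + 34t - 8


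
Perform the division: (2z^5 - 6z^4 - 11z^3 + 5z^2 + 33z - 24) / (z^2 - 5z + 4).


(2z^5 - 6z^4 - 11z^3 + 5z^2 + 33z - 24) / (z^2 - 5z + 4)
Step 1: 2z^3 * (z^2 - 5z + 4) = 2z^5 - 10z^4 + 8z^3; subtract.
Step 2: 4z^2 * (z^2 - 5z + 4) = 4z^4 - 20z^3 + 16z^2; subtract.
Step 3: z * (z^2 - 5z + 4) = z^3 - 5z^2 + 4z; subtract.
Step 4: -6 * (z^2 - 5z + 4) = -6z^2 + 30z - 24; subtract.
Quotient: 2z^3 + 4z^2 + z - 6, Remainder: -z


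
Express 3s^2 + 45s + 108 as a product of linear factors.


Roots satisfy r1 + r2 = -b/a = -15 and r1*r2 = c/a = 36.
So r1 = -3, r2 = -12.
3s^2 + 45s + 108 = 3(s - r1)(s - r2) = 3(s + 3)(s + 12)


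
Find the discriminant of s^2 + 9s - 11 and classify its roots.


D = b^2 - 4ac = (9)^2 - 4(1)(-11) = 81 + 44 = 125
Since D > 0: two distinct irrational roots


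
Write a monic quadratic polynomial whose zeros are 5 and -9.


p(n) = (n - 5)(n + 9)
Expand: n^2 + 4n - 45


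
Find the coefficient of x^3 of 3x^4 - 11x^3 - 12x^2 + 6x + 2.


Read off the coefficient of x^3: -11


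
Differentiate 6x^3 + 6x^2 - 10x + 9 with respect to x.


Apply the power rule term by term:
  d/dx(6x^3) = 18x^2
  d/dx(6x^2) = 12x
  d/dx(-10x) = -10
  d/dx(9) = 0
p'(x) = 18x^2 + 12x - 10


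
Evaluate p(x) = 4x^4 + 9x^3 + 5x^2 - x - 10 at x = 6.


Using direct substitution:
  4 * (6)^4 = 5184
  9 * (6)^3 = 1944
  5 * (6)^2 = 180
  -1 * (6)^1 = -6
  constant: -10
Sum = 5184 + 1944 + 180 - 6 - 10 = 7292


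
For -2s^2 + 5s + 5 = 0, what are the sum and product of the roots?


For as^2+bs+c=0: sum = -b/a, product = c/a.
a=-2, b=5, c=5
Sum = -(5)/-2 = 5/2
Product = (5)/-2 = -5/2


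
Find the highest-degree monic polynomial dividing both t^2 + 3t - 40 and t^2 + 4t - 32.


Factor each:
  t^2 + 3t - 40 = (t + 8)(t - 5)
  t^2 + 4t - 32 = (t + 8)(t - 4)
Common monic factor: t + 8


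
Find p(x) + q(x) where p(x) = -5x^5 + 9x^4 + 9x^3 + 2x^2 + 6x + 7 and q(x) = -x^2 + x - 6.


Align terms by degree and add:
  -5x^5 + 9x^4 + 9x^3 + 2x^2 + 6x + 7
  -x^2 + x - 6
= -5x^5 + 9x^4 + 9x^3 + x^2 + 7x + 1


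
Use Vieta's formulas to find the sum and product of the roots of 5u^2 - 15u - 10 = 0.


For au^2+bu+c=0: sum = -b/a, product = c/a.
a=5, b=-15, c=-10
Sum = -(-15)/5 = 3
Product = (-10)/5 = -2


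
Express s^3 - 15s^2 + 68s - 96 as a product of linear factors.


Try integer roots (divisors of -96). s=4: p(4)=0.
Divide out (s - 4): quotient is s^2 - 11s + 24.
Factor the quadratic: (s - 8)(s - 3)
Result: (s - 4)(s - 8)(s - 3)


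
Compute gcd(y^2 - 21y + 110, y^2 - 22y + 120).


Factor each:
  y^2 - 21y + 110 = (y - 10)(y - 11)
  y^2 - 22y + 120 = (y - 10)(y - 12)
Common monic factor: y - 10


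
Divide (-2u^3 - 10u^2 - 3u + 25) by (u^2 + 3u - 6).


(-2u^3 - 10u^2 - 3u + 25) / (u^2 + 3u - 6)
Step 1: -2u * (u^2 + 3u - 6) = -2u^3 - 6u^2 + 12u; subtract.
Step 2: -4 * (u^2 + 3u - 6) = -4u^2 - 12u + 24; subtract.
Quotient: -2u - 4, Remainder: -3u + 1


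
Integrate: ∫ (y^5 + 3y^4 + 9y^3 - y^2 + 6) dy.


Reverse power rule on each term:
  ∫ y^5 dy = (1/6)y^6
  ∫ 3y^4 dy = (3/5)y^5
  ∫ 9y^3 dy = (9/4)y^4
  ∫ -y^2 dy = -(1/3)y^3
  ∫ 6 dy = 6y
F(y) = (1/6)y^6 + (3/5)y^5 + (9/4)y^4 - (1/3)y^3 + 6y + C


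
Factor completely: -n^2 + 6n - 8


Roots satisfy r1 + r2 = -b/a = 6 and r1*r2 = c/a = 8.
So r1 = 2, r2 = 4.
-n^2 + 6n - 8 = -(n - r1)(n - r2) = -(n - 2)(n - 4)


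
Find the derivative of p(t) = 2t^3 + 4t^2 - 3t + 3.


Apply the power rule term by term:
  d/dt(2t^3) = 6t^2
  d/dt(4t^2) = 8t
  d/dt(-3t) = -3
  d/dt(3) = 0
p'(t) = 6t^2 + 8t - 3


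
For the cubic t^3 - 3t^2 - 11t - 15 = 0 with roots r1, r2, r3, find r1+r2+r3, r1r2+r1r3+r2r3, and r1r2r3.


Monic cubic t^3+bt^2+ct+d=0: sum=-b, pairwise sum=c, product=-d.
b=-3, c=-11, d=-15
r1+r2+r3 = 3
r1r2+r1r3+r2r3 = -11
r1r2r3 = 15


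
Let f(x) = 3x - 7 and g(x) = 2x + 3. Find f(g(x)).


Substitute g(x) into f:
f(g(x)) = 3*(2x + 3) + (-7)
Expand and combine: 6x + 2


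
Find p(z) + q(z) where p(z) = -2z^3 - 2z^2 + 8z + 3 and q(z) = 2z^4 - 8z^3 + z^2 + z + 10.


Align terms by degree and add:
  -2z^3 - 2z^2 + 8z + 3
+ 2z^4 - 8z^3 + z^2 + z + 10
= 2z^4 - 10z^3 - z^2 + 9z + 13


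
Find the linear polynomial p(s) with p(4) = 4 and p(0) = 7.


p(s) = ms + b. Using p(4)=4, p(0)=7:
m = (4 - 7)/(4) = -3/4 = -3/4
b = 4 - m*(4) = 4 + 3 = 7
p(s) = -(3/4)s + 7


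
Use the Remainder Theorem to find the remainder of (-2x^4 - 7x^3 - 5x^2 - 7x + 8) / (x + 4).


By the Remainder Theorem, the remainder equals p(-4):
  -2*(-4)^4 = -512
  -7*(-4)^3 = 448
  -5*(-4)^2 = -80
  -7*(-4)^1 = 28
  constant: 8
Sum: -512 + 448 - 80 + 28 + 8 = -108


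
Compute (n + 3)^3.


Expand (n + 3)^3 by repeated multiplication:
  (n + 3)^2 = n^2 + 6n + 9
= n^3 + 9n^2 + 27n + 27


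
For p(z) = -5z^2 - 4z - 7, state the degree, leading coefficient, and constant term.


Highest power of z is 2, with coefficient -5. Constant term is -7.
Degree = 2, leading coefficient = -5, constant term = -7


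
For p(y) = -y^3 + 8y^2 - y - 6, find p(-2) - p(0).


p(-2) = 36
p(0) = -6
p(-2) - p(0) = 36 + 6 = 42


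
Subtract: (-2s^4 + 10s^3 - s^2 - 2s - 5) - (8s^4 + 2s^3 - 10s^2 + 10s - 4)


Distribute the minus sign:
  (-2s^4 + 10s^3 - s^2 - 2s - 5)
- (8s^4 + 2s^3 - 10s^2 + 10s - 4)
Negate second polynomial: -8s^4 - 2s^3 + 10s^2 - 10s + 4
Add: -10s^4 + 8s^3 + 9s^2 - 12s - 1


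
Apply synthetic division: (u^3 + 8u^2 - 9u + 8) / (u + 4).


Synthetic division with c = -4. Coefficients: 1, 8, -9, 8
Bring down 1.
  1 * -4 = -4; -4 + 8 = 4
  4 * -4 = -16; -16 - 9 = -25
  -25 * -4 = 100; 100 + 8 = 108
Quotient: u^2 + 4u - 25, Remainder: 108


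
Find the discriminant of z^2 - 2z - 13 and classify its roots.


D = b^2 - 4ac = (-2)^2 - 4(1)(-13) = 4 + 52 = 56
Since D > 0: two distinct irrational roots


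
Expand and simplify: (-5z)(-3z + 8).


Distribute each term of the first polynomial:
  (-5z)(-3z + 8) = 15z^2 - 40z
Sum: 15z^2 - 40z


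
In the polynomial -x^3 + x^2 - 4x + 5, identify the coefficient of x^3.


Read off the coefficient of x^3: -1


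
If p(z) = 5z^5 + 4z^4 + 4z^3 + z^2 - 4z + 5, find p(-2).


Using direct substitution:
  5 * (-2)^5 = -160
  4 * (-2)^4 = 64
  4 * (-2)^3 = -32
  1 * (-2)^2 = 4
  -4 * (-2)^1 = 8
  constant: 5
Sum = -160 + 64 - 32 + 4 + 8 + 5 = -111


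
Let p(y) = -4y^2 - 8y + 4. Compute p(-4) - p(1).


p(-4) = -28
p(1) = -8
p(-4) - p(1) = -28 + 8 = -20


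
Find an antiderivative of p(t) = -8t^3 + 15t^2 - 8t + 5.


Reverse power rule on each term:
  ∫ -8t^3 dt = -2t^4
  ∫ 15t^2 dt = 5t^3
  ∫ -8t dt = -4t^2
  ∫ 5 dt = 5t
F(t) = -2t^4 + 5t^3 - 4t^2 + 5t + C


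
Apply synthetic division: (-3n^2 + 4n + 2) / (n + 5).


Synthetic division with c = -5. Coefficients: -3, 4, 2
Bring down -3.
  -3 * -5 = 15; 15 + 4 = 19
  19 * -5 = -95; -95 + 2 = -93
Quotient: -3n + 19, Remainder: -93


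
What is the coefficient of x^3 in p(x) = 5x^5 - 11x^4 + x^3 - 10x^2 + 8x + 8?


Read off the coefficient of x^3: 1


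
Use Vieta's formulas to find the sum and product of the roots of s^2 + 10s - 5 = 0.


For as^2+bs+c=0: sum = -b/a, product = c/a.
a=1, b=10, c=-5
Sum = -(10)/1 = -10
Product = (-5)/1 = -5


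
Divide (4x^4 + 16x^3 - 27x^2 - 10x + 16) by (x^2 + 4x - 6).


(4x^4 + 16x^3 - 27x^2 - 10x + 16) / (x^2 + 4x - 6)
Step 1: 4x^2 * (x^2 + 4x - 6) = 4x^4 + 16x^3 - 24x^2; subtract.
Step 2: 0 * (x^2 + 4x - 6) = 0; subtract.
Step 3: -3 * (x^2 + 4x - 6) = -3x^2 - 12x + 18; subtract.
Quotient: 4x^2 - 3, Remainder: 2x - 2


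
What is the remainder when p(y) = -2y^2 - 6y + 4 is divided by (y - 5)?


By the Remainder Theorem, the remainder equals p(5):
  -2*(5)^2 = -50
  -6*(5)^1 = -30
  constant: 4
Sum: -50 - 30 + 4 = -76


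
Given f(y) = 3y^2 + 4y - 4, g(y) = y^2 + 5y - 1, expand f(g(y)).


Substitute g(y) into f:
f(g(y)) = 3*(y^2 + 5y - 1)^2 + 4*(y^2 + 5y - 1) + (-4)
(y^2 + 5y - 1)^2 = y^4 + 10y^3 + 23y^2 - 10y + 1
Expand and combine: 3y^4 + 30y^3 + 73y^2 - 10y - 5


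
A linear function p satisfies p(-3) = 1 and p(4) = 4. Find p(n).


p(n) = mn + b. Using p(-3)=1, p(4)=4:
m = (1 - 4)/(-3 - 4) = -3/-7 = 3/7
b = 1 - m*(-3) = 1 + 9/7 = 16/7
p(n) = (3/7)n + (16/7)


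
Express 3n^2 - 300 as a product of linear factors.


Roots satisfy r1 + r2 = -b/a = 0 and r1*r2 = c/a = -100.
So r1 = -10, r2 = 10.
3n^2 - 300 = 3(n - r1)(n - r2) = 3(n + 10)(n - 10)


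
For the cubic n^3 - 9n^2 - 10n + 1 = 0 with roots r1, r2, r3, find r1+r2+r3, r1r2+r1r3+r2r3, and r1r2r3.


Monic cubic n^3+bn^2+cn+d=0: sum=-b, pairwise sum=c, product=-d.
b=-9, c=-10, d=1
r1+r2+r3 = 9
r1r2+r1r3+r2r3 = -10
r1r2r3 = -1


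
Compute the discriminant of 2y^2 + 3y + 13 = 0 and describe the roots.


D = b^2 - 4ac = (3)^2 - 4(2)(13) = 9 - 104 = -95
Since D < 0: two complex conjugate roots (no real roots)


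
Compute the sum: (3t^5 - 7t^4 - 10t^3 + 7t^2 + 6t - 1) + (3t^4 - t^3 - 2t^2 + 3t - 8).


Align terms by degree and add:
  3t^5 - 7t^4 - 10t^3 + 7t^2 + 6t - 1
+ 3t^4 - t^3 - 2t^2 + 3t - 8
= 3t^5 - 4t^4 - 11t^3 + 5t^2 + 9t - 9


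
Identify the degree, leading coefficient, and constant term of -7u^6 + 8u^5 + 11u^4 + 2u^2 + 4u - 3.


Highest power of u is 6, with coefficient -7. Constant term is -3.
Degree = 6, leading coefficient = -7, constant term = -3


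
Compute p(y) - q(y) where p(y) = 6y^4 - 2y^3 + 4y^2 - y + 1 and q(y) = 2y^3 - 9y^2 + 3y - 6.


Distribute the minus sign:
  (6y^4 - 2y^3 + 4y^2 - y + 1)
- (2y^3 - 9y^2 + 3y - 6)
Negate second polynomial: -2y^3 + 9y^2 - 3y + 6
Add: 6y^4 - 4y^3 + 13y^2 - 4y + 7


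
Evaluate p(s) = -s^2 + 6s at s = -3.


Using direct substitution:
  -1 * (-3)^2 = -9
  6 * (-3)^1 = -18
  constant: 0
Sum = -9 - 18 + 0 = -27


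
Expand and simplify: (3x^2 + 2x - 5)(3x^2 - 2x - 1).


Distribute each term of the first polynomial:
  (3x^2)(3x^2 - 2x - 1) = 9x^4 - 6x^3 - 3x^2
  (2x)(3x^2 - 2x - 1) = 6x^3 - 4x^2 - 2x
  (-5)(3x^2 - 2x - 1) = -15x^2 + 10x + 5
Sum: 9x^4 - 22x^2 + 8x + 5


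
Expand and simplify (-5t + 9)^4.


Expand (-5t + 9)^4 by repeated multiplication:
  (-5t + 9)^2 = 25t^2 - 90t + 81
  (-5t + 9)^3 = -125t^3 + 675t^2 - 1215t + 729
= 625t^4 - 4500t^3 + 12150t^2 - 14580t + 6561


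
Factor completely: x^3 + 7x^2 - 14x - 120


Try integer roots (divisors of -120). x=4: p(4)=0.
Divide out (x - 4): quotient is x^2 + 11x + 30.
Factor the quadratic: (x + 6)(x + 5)
Result: (x - 4)(x + 6)(x + 5)


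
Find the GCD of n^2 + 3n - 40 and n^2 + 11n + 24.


Factor each:
  n^2 + 3n - 40 = (n + 8)(n - 5)
  n^2 + 11n + 24 = (n + 8)(n + 3)
Common monic factor: n + 8


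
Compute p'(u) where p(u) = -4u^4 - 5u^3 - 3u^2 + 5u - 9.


Apply the power rule term by term:
  d/du(-4u^4) = -16u^3
  d/du(-5u^3) = -15u^2
  d/du(-3u^2) = -6u
  d/du(5u) = 5
  d/du(-9) = 0
p'(u) = -16u^3 - 15u^2 - 6u + 5


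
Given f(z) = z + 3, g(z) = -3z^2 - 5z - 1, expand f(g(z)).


Substitute g(z) into f:
f(g(z)) = 1*(-3z^2 - 5z - 1) + 3
Expand and combine: -3z^2 - 5z + 2


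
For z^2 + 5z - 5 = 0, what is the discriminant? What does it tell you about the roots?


D = b^2 - 4ac = (5)^2 - 4(1)(-5) = 25 + 20 = 45
Since D > 0: two distinct irrational roots


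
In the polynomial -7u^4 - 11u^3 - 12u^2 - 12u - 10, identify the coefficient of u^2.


Read off the coefficient of u^2: -12


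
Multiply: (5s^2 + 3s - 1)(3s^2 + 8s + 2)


Distribute each term of the first polynomial:
  (5s^2)(3s^2 + 8s + 2) = 15s^4 + 40s^3 + 10s^2
  (3s)(3s^2 + 8s + 2) = 9s^3 + 24s^2 + 6s
  (-1)(3s^2 + 8s + 2) = -3s^2 - 8s - 2
Sum: 15s^4 + 49s^3 + 31s^2 - 2s - 2


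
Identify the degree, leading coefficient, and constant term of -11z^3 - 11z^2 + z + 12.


Highest power of z is 3, with coefficient -11. Constant term is 12.
Degree = 3, leading coefficient = -11, constant term = 12


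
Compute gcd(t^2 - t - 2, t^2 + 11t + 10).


Factor each:
  t^2 - t - 2 = (t + 1)(t - 2)
  t^2 + 11t + 10 = (t + 1)(t + 10)
Common monic factor: t + 1


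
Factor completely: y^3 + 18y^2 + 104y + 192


Try integer roots (divisors of 192). y=-8: p(-8)=0.
Divide out (y + 8): quotient is y^2 + 10y + 24.
Factor the quadratic: (y + 4)(y + 6)
Result: (y + 8)(y + 4)(y + 6)


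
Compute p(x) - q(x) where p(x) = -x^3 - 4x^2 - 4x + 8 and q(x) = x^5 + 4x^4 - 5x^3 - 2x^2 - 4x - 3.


Distribute the minus sign:
  (-x^3 - 4x^2 - 4x + 8)
- (x^5 + 4x^4 - 5x^3 - 2x^2 - 4x - 3)
Negate second polynomial: -x^5 - 4x^4 + 5x^3 + 2x^2 + 4x + 3
Add: -x^5 - 4x^4 + 4x^3 - 2x^2 + 11


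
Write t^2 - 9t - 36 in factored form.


Roots satisfy r1 + r2 = -b/a = 9 and r1*r2 = c/a = -36.
So r1 = -3, r2 = 12.
t^2 - 9t - 36 = (t - r1)(t - r2) = (t + 3)(t - 12)


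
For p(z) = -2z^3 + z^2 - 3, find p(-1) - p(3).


p(-1) = 0
p(3) = -48
p(-1) - p(3) = 0 + 48 = 48


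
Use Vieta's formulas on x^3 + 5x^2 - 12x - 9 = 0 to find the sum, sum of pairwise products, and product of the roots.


Monic cubic x^3+bx^2+cx+d=0: sum=-b, pairwise sum=c, product=-d.
b=5, c=-12, d=-9
r1+r2+r3 = -5
r1r2+r1r3+r2r3 = -12
r1r2r3 = 9


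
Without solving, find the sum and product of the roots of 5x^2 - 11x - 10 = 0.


For ax^2+bx+c=0: sum = -b/a, product = c/a.
a=5, b=-11, c=-10
Sum = -(-11)/5 = 11/5
Product = (-10)/5 = -2


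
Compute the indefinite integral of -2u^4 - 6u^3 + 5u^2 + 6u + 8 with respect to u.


Reverse power rule on each term:
  ∫ -2u^4 du = -(2/5)u^5
  ∫ -6u^3 du = -(3/2)u^4
  ∫ 5u^2 du = (5/3)u^3
  ∫ 6u du = 3u^2
  ∫ 8 du = 8u
F(u) = -(2/5)u^5 - (3/2)u^4 + (5/3)u^3 + 3u^2 + 8u + C


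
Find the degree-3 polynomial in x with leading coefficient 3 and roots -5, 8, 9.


p(x) = 3(x + 5)(x - 8)(x - 9)
Expand: 3x^3 - 36x^2 - 39x + 1080


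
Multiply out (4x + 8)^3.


Expand (4x + 8)^3 by repeated multiplication:
  (4x + 8)^2 = 16x^2 + 64x + 64
= 64x^3 + 384x^2 + 768x + 512


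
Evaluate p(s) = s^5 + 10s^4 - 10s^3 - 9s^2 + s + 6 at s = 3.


Using direct substitution:
  1 * (3)^5 = 243
  10 * (3)^4 = 810
  -10 * (3)^3 = -270
  -9 * (3)^2 = -81
  1 * (3)^1 = 3
  constant: 6
Sum = 243 + 810 - 270 - 81 + 3 + 6 = 711


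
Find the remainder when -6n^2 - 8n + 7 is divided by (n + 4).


By the Remainder Theorem, the remainder equals p(-4):
  -6*(-4)^2 = -96
  -8*(-4)^1 = 32
  constant: 7
Sum: -96 + 32 + 7 = -57


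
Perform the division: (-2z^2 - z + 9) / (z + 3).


(-2z^2 - z + 9) / (z + 3)
Step 1: -2z * (z + 3) = -2z^2 - 6z; subtract.
Step 2: 5 * (z + 3) = 5z + 15; subtract.
Quotient: -2z + 5, Remainder: -6


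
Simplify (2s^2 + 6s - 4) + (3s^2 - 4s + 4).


Align terms by degree and add:
  2s^2 + 6s - 4
+ 3s^2 - 4s + 4
= 5s^2 + 2s


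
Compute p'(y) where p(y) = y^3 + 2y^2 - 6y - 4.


Apply the power rule term by term:
  d/dy(y^3) = 3y^2
  d/dy(2y^2) = 4y
  d/dy(-6y) = -6
  d/dy(-4) = 0
p'(y) = 3y^2 + 4y - 6


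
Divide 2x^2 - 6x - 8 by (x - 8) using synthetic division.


Synthetic division with c = 8. Coefficients: 2, -6, -8
Bring down 2.
  2 * 8 = 16; 16 - 6 = 10
  10 * 8 = 80; 80 - 8 = 72
Quotient: 2x + 10, Remainder: 72


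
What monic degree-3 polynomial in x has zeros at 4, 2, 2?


p(x) = (x - 4)(x - 2)(x - 2)
Expand: x^3 - 8x^2 + 20x - 16


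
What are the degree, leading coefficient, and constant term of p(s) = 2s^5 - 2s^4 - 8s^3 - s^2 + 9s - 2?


Highest power of s is 5, with coefficient 2. Constant term is -2.
Degree = 5, leading coefficient = 2, constant term = -2


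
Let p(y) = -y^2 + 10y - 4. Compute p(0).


Using direct substitution:
  -1 * (0)^2 = 0
  10 * (0)^1 = 0
  constant: -4
Sum = 0 + 0 - 4 = -4


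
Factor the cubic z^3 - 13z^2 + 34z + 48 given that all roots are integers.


Try integer roots (divisors of 48). z=-1: p(-1)=0.
Divide out (z + 1): quotient is z^2 - 14z + 48.
Factor the quadratic: (z - 6)(z - 8)
Result: (z + 1)(z - 6)(z - 8)


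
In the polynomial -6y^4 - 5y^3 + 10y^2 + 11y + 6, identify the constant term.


Read off the constant term: 6


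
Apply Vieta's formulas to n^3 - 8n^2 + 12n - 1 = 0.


Monic cubic n^3+bn^2+cn+d=0: sum=-b, pairwise sum=c, product=-d.
b=-8, c=12, d=-1
r1+r2+r3 = 8
r1r2+r1r3+r2r3 = 12
r1r2r3 = 1


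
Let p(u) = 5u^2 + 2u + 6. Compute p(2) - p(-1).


p(2) = 30
p(-1) = 9
p(2) - p(-1) = 30 - 9 = 21


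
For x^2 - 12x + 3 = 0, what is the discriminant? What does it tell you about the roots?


D = b^2 - 4ac = (-12)^2 - 4(1)(3) = 144 - 12 = 132
Since D > 0: two distinct irrational roots


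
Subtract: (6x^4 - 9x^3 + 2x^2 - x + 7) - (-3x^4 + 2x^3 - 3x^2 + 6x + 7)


Distribute the minus sign:
  (6x^4 - 9x^3 + 2x^2 - x + 7)
- (-3x^4 + 2x^3 - 3x^2 + 6x + 7)
Negate second polynomial: 3x^4 - 2x^3 + 3x^2 - 6x - 7
Add: 9x^4 - 11x^3 + 5x^2 - 7x


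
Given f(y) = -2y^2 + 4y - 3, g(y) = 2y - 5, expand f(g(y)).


Substitute g(y) into f:
f(g(y)) = -2*(2y - 5)^2 + 4*(2y - 5) + (-3)
(2y - 5)^2 = 4y^2 - 20y + 25
Expand and combine: -8y^2 + 48y - 73


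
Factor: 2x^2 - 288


Roots satisfy r1 + r2 = -b/a = 0 and r1*r2 = c/a = -144.
So r1 = 12, r2 = -12.
2x^2 - 288 = 2(x - r1)(x - r2) = 2(x - 12)(x + 12)


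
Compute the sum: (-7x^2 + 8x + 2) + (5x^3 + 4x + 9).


Align terms by degree and add:
  -7x^2 + 8x + 2
+ 5x^3 + 4x + 9
= 5x^3 - 7x^2 + 12x + 11


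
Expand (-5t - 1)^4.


Expand (-5t - 1)^4 by repeated multiplication:
  (-5t - 1)^2 = 25t^2 + 10t + 1
  (-5t - 1)^3 = -125t^3 - 75t^2 - 15t - 1
= 625t^4 + 500t^3 + 150t^2 + 20t + 1


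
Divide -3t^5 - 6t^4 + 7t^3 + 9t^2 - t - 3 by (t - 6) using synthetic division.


Synthetic division with c = 6. Coefficients: -3, -6, 7, 9, -1, -3
Bring down -3.
  -3 * 6 = -18; -18 - 6 = -24
  -24 * 6 = -144; -144 + 7 = -137
  -137 * 6 = -822; -822 + 9 = -813
  -813 * 6 = -4878; -4878 - 1 = -4879
  -4879 * 6 = -29274; -29274 - 3 = -29277
Quotient: -3t^4 - 24t^3 - 137t^2 - 813t - 4879, Remainder: -29277


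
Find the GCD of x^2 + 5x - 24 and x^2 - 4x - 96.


Factor each:
  x^2 + 5x - 24 = (x + 8)(x - 3)
  x^2 - 4x - 96 = (x + 8)(x - 12)
Common monic factor: x + 8


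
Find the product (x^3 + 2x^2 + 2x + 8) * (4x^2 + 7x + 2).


Distribute each term of the first polynomial:
  (x^3)(4x^2 + 7x + 2) = 4x^5 + 7x^4 + 2x^3
  (2x^2)(4x^2 + 7x + 2) = 8x^4 + 14x^3 + 4x^2
  (2x)(4x^2 + 7x + 2) = 8x^3 + 14x^2 + 4x
  (8)(4x^2 + 7x + 2) = 32x^2 + 56x + 16
Sum: 4x^5 + 15x^4 + 24x^3 + 50x^2 + 60x + 16


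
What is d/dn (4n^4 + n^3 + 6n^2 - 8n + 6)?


Apply the power rule term by term:
  d/dn(4n^4) = 16n^3
  d/dn(n^3) = 3n^2
  d/dn(6n^2) = 12n
  d/dn(-8n) = -8
  d/dn(6) = 0
p'(n) = 16n^3 + 3n^2 + 12n - 8


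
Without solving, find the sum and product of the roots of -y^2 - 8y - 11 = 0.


For ay^2+by+c=0: sum = -b/a, product = c/a.
a=-1, b=-8, c=-11
Sum = -(-8)/-1 = -8
Product = (-11)/-1 = 11


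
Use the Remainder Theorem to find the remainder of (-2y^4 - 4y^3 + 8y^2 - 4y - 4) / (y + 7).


By the Remainder Theorem, the remainder equals p(-7):
  -2*(-7)^4 = -4802
  -4*(-7)^3 = 1372
  8*(-7)^2 = 392
  -4*(-7)^1 = 28
  constant: -4
Sum: -4802 + 1372 + 392 + 28 - 4 = -3014


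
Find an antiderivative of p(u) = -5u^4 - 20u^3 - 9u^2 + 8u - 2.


Reverse power rule on each term:
  ∫ -5u^4 du = -u^5
  ∫ -20u^3 du = -5u^4
  ∫ -9u^2 du = -3u^3
  ∫ 8u du = 4u^2
  ∫ -2 du = -2u
F(u) = -u^5 - 5u^4 - 3u^3 + 4u^2 - 2u + C


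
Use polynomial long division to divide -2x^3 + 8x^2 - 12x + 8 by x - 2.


(-2x^3 + 8x^2 - 12x + 8) / (x - 2)
Step 1: -2x^2 * (x - 2) = -2x^3 + 4x^2; subtract.
Step 2: 4x * (x - 2) = 4x^2 - 8x; subtract.
Step 3: -4 * (x - 2) = -4x + 8; subtract.
Quotient: -2x^2 + 4x - 4, Remainder: 0


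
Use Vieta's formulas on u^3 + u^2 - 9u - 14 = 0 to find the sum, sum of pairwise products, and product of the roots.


Monic cubic u^3+bu^2+cu+d=0: sum=-b, pairwise sum=c, product=-d.
b=1, c=-9, d=-14
r1+r2+r3 = -1
r1r2+r1r3+r2r3 = -9
r1r2r3 = 14


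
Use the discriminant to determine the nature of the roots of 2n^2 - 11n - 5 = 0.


D = b^2 - 4ac = (-11)^2 - 4(2)(-5) = 121 + 40 = 161
Since D > 0: two distinct irrational roots


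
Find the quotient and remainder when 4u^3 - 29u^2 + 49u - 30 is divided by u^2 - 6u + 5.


(4u^3 - 29u^2 + 49u - 30) / (u^2 - 6u + 5)
Step 1: 4u * (u^2 - 6u + 5) = 4u^3 - 24u^2 + 20u; subtract.
Step 2: -5 * (u^2 - 6u + 5) = -5u^2 + 30u - 25; subtract.
Quotient: 4u - 5, Remainder: -u - 5


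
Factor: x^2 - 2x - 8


Roots satisfy r1 + r2 = -b/a = 2 and r1*r2 = c/a = -8.
So r1 = -2, r2 = 4.
x^2 - 2x - 8 = (x - r1)(x - r2) = (x + 2)(x - 4)


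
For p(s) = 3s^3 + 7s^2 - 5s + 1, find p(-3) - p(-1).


p(-3) = -2
p(-1) = 10
p(-3) - p(-1) = -2 - 10 = -12


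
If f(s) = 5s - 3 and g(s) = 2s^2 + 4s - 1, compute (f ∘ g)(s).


Substitute g(s) into f:
f(g(s)) = 5*(2s^2 + 4s - 1) + (-3)
Expand and combine: 10s^2 + 20s - 8


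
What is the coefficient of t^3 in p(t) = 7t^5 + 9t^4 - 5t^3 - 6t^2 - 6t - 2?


Read off the coefficient of t^3: -5


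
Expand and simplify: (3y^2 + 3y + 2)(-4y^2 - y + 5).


Distribute each term of the first polynomial:
  (3y^2)(-4y^2 - y + 5) = -12y^4 - 3y^3 + 15y^2
  (3y)(-4y^2 - y + 5) = -12y^3 - 3y^2 + 15y
  (2)(-4y^2 - y + 5) = -8y^2 - 2y + 10
Sum: -12y^4 - 15y^3 + 4y^2 + 13y + 10


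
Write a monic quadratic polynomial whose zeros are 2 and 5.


p(x) = (x - 2)(x - 5)
Expand: x^2 - 7x + 10


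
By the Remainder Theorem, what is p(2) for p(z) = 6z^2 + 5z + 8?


By the Remainder Theorem, the remainder equals p(2):
  6*(2)^2 = 24
  5*(2)^1 = 10
  constant: 8
Sum: 24 + 10 + 8 = 42


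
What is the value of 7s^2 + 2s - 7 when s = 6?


Using direct substitution:
  7 * (6)^2 = 252
  2 * (6)^1 = 12
  constant: -7
Sum = 252 + 12 - 7 = 257


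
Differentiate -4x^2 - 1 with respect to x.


Apply the power rule term by term:
  d/dx(-4x^2) = -8x
  d/dx(-1) = 0
p'(x) = -8x


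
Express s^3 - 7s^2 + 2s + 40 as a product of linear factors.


Try integer roots (divisors of 40). s=-2: p(-2)=0.
Divide out (s + 2): quotient is s^2 - 9s + 20.
Factor the quadratic: (s - 5)(s - 4)
Result: (s + 2)(s - 5)(s - 4)


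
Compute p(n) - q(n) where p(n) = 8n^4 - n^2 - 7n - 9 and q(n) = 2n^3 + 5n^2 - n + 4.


Distribute the minus sign:
  (8n^4 - n^2 - 7n - 9)
- (2n^3 + 5n^2 - n + 4)
Negate second polynomial: -2n^3 - 5n^2 + n - 4
Add: 8n^4 - 2n^3 - 6n^2 - 6n - 13


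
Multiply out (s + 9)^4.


Expand (s + 9)^4 by repeated multiplication:
  (s + 9)^2 = s^2 + 18s + 81
  (s + 9)^3 = s^3 + 27s^2 + 243s + 729
= s^4 + 36s^3 + 486s^2 + 2916s + 6561


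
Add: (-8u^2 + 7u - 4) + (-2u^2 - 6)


Align terms by degree and add:
  -8u^2 + 7u - 4
  -2u^2 - 6
= -10u^2 + 7u - 10


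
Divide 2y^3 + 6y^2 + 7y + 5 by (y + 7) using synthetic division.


Synthetic division with c = -7. Coefficients: 2, 6, 7, 5
Bring down 2.
  2 * -7 = -14; -14 + 6 = -8
  -8 * -7 = 56; 56 + 7 = 63
  63 * -7 = -441; -441 + 5 = -436
Quotient: 2y^2 - 8y + 63, Remainder: -436


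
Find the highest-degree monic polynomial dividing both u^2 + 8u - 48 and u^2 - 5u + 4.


Factor each:
  u^2 + 8u - 48 = (u - 4)(u + 12)
  u^2 - 5u + 4 = (u - 4)(u - 1)
Common monic factor: u - 4


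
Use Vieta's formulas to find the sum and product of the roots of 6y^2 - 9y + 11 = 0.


For ay^2+by+c=0: sum = -b/a, product = c/a.
a=6, b=-9, c=11
Sum = -(-9)/6 = 3/2
Product = (11)/6 = 11/6


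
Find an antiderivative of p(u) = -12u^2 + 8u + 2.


Reverse power rule on each term:
  ∫ -12u^2 du = -4u^3
  ∫ 8u du = 4u^2
  ∫ 2 du = 2u
F(u) = -4u^3 + 4u^2 + 2u + C


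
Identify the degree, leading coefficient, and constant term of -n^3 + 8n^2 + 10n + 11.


Highest power of n is 3, with coefficient -1. Constant term is 11.
Degree = 3, leading coefficient = -1, constant term = 11


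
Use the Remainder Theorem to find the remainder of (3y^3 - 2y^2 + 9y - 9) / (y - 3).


By the Remainder Theorem, the remainder equals p(3):
  3*(3)^3 = 81
  -2*(3)^2 = -18
  9*(3)^1 = 27
  constant: -9
Sum: 81 - 18 + 27 - 9 = 81


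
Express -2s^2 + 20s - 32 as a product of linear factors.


Roots satisfy r1 + r2 = -b/a = 10 and r1*r2 = c/a = 16.
So r1 = 8, r2 = 2.
-2s^2 + 20s - 32 = -2(s - r1)(s - r2) = -2(s - 8)(s - 2)


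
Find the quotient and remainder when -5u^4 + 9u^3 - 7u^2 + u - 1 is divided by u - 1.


(-5u^4 + 9u^3 - 7u^2 + u - 1) / (u - 1)
Step 1: -5u^3 * (u - 1) = -5u^4 + 5u^3; subtract.
Step 2: 4u^2 * (u - 1) = 4u^3 - 4u^2; subtract.
Step 3: -3u * (u - 1) = -3u^2 + 3u; subtract.
Step 4: -2 * (u - 1) = -2u + 2; subtract.
Quotient: -5u^3 + 4u^2 - 3u - 2, Remainder: -3


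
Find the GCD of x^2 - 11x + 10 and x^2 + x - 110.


Factor each:
  x^2 - 11x + 10 = (x - 10)(x - 1)
  x^2 + x - 110 = (x - 10)(x + 11)
Common monic factor: x - 10


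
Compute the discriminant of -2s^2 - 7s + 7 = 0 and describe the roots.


D = b^2 - 4ac = (-7)^2 - 4(-2)(7) = 49 + 56 = 105
Since D > 0: two distinct irrational roots


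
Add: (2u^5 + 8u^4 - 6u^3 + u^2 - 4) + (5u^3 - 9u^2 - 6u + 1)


Align terms by degree and add:
  2u^5 + 8u^4 - 6u^3 + u^2 - 4
+ 5u^3 - 9u^2 - 6u + 1
= 2u^5 + 8u^4 - u^3 - 8u^2 - 6u - 3


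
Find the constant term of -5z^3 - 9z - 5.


Read off the constant term: -5


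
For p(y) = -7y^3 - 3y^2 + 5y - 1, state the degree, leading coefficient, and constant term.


Highest power of y is 3, with coefficient -7. Constant term is -1.
Degree = 3, leading coefficient = -7, constant term = -1


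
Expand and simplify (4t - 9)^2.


Expand (4t - 9)^2 by repeated multiplication:
= 16t^2 - 72t + 81


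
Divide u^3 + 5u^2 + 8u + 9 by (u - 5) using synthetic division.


Synthetic division with c = 5. Coefficients: 1, 5, 8, 9
Bring down 1.
  1 * 5 = 5; 5 + 5 = 10
  10 * 5 = 50; 50 + 8 = 58
  58 * 5 = 290; 290 + 9 = 299
Quotient: u^2 + 10u + 58, Remainder: 299


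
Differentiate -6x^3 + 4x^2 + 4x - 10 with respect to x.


Apply the power rule term by term:
  d/dx(-6x^3) = -18x^2
  d/dx(4x^2) = 8x
  d/dx(4x) = 4
  d/dx(-10) = 0
p'(x) = -18x^2 + 8x + 4


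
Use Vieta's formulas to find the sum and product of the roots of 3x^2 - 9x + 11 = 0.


For ax^2+bx+c=0: sum = -b/a, product = c/a.
a=3, b=-9, c=11
Sum = -(-9)/3 = 3
Product = (11)/3 = 11/3


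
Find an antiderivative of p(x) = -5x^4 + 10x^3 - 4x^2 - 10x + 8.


Reverse power rule on each term:
  ∫ -5x^4 dx = -x^5
  ∫ 10x^3 dx = (5/2)x^4
  ∫ -4x^2 dx = -(4/3)x^3
  ∫ -10x dx = -5x^2
  ∫ 8 dx = 8x
F(x) = -x^5 + (5/2)x^4 - (4/3)x^3 - 5x^2 + 8x + C


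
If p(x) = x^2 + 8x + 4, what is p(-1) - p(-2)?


p(-1) = -3
p(-2) = -8
p(-1) - p(-2) = -3 + 8 = 5


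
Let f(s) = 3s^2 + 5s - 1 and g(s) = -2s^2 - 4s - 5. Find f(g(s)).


Substitute g(s) into f:
f(g(s)) = 3*(-2s^2 - 4s - 5)^2 + 5*(-2s^2 - 4s - 5) + (-1)
(-2s^2 - 4s - 5)^2 = 4s^4 + 16s^3 + 36s^2 + 40s + 25
Expand and combine: 12s^4 + 48s^3 + 98s^2 + 100s + 49


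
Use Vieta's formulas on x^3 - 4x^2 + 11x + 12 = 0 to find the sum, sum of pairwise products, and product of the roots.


Monic cubic x^3+bx^2+cx+d=0: sum=-b, pairwise sum=c, product=-d.
b=-4, c=11, d=12
r1+r2+r3 = 4
r1r2+r1r3+r2r3 = 11
r1r2r3 = -12


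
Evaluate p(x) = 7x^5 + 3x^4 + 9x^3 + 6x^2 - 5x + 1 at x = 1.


Using direct substitution:
  7 * (1)^5 = 7
  3 * (1)^4 = 3
  9 * (1)^3 = 9
  6 * (1)^2 = 6
  -5 * (1)^1 = -5
  constant: 1
Sum = 7 + 3 + 9 + 6 - 5 + 1 = 21


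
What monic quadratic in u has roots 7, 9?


p(u) = (u - 7)(u - 9)
Expand: u^2 - 16u + 63


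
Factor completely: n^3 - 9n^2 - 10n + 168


Try integer roots (divisors of 168). n=-4: p(-4)=0.
Divide out (n + 4): quotient is n^2 - 13n + 42.
Factor the quadratic: (n - 7)(n - 6)
Result: (n + 4)(n - 7)(n - 6)


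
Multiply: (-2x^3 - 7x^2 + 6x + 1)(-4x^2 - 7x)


Distribute each term of the first polynomial:
  (-2x^3)(-4x^2 - 7x) = 8x^5 + 14x^4
  (-7x^2)(-4x^2 - 7x) = 28x^4 + 49x^3
  (6x)(-4x^2 - 7x) = -24x^3 - 42x^2
  (1)(-4x^2 - 7x) = -4x^2 - 7x
Sum: 8x^5 + 42x^4 + 25x^3 - 46x^2 - 7x


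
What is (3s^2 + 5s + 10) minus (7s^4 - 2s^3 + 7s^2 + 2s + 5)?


Distribute the minus sign:
  (3s^2 + 5s + 10)
- (7s^4 - 2s^3 + 7s^2 + 2s + 5)
Negate second polynomial: -7s^4 + 2s^3 - 7s^2 - 2s - 5
Add: -7s^4 + 2s^3 - 4s^2 + 3s + 5


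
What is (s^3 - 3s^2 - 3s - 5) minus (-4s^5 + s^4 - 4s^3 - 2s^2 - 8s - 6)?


Distribute the minus sign:
  (s^3 - 3s^2 - 3s - 5)
- (-4s^5 + s^4 - 4s^3 - 2s^2 - 8s - 6)
Negate second polynomial: 4s^5 - s^4 + 4s^3 + 2s^2 + 8s + 6
Add: 4s^5 - s^4 + 5s^3 - s^2 + 5s + 1


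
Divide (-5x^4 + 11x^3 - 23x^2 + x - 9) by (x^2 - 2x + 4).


(-5x^4 + 11x^3 - 23x^2 + x - 9) / (x^2 - 2x + 4)
Step 1: -5x^2 * (x^2 - 2x + 4) = -5x^4 + 10x^3 - 20x^2; subtract.
Step 2: x * (x^2 - 2x + 4) = x^3 - 2x^2 + 4x; subtract.
Step 3: -1 * (x^2 - 2x + 4) = -x^2 + 2x - 4; subtract.
Quotient: -5x^2 + x - 1, Remainder: -5x - 5


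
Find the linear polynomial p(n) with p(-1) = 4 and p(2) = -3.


p(n) = mn + b. Using p(-1)=4, p(2)=-3:
m = (4 + 3)/(-1 - 2) = 7/-3 = -7/3
b = 4 - m*(-1) = 4 - 7/3 = 5/3
p(n) = -(7/3)n + (5/3)


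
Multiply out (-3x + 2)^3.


Expand (-3x + 2)^3 by repeated multiplication:
  (-3x + 2)^2 = 9x^2 - 12x + 4
= -27x^3 + 54x^2 - 36x + 8


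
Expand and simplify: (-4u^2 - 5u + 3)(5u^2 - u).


Distribute each term of the first polynomial:
  (-4u^2)(5u^2 - u) = -20u^4 + 4u^3
  (-5u)(5u^2 - u) = -25u^3 + 5u^2
  (3)(5u^2 - u) = 15u^2 - 3u
Sum: -20u^4 - 21u^3 + 20u^2 - 3u


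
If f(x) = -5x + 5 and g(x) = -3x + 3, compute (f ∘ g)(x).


Substitute g(x) into f:
f(g(x)) = -5*(-3x + 3) + 5
Expand and combine: 15x - 10


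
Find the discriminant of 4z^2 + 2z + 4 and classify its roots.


D = b^2 - 4ac = (2)^2 - 4(4)(4) = 4 - 64 = -60
Since D < 0: two complex conjugate roots (no real roots)


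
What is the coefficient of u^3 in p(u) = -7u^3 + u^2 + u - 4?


Read off the coefficient of u^3: -7


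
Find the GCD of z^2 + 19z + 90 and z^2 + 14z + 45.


Factor each:
  z^2 + 19z + 90 = (z + 9)(z + 10)
  z^2 + 14z + 45 = (z + 9)(z + 5)
Common monic factor: z + 9


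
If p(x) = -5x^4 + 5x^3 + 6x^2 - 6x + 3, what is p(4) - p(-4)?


p(4) = -885
p(-4) = -1477
p(4) - p(-4) = -885 + 1477 = 592


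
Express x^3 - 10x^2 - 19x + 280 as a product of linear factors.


Try integer roots (divisors of 280). x=8: p(8)=0.
Divide out (x - 8): quotient is x^2 - 2x - 35.
Factor the quadratic: (x - 7)(x + 5)
Result: (x - 8)(x - 7)(x + 5)


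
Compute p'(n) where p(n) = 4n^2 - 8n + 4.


Apply the power rule term by term:
  d/dn(4n^2) = 8n
  d/dn(-8n) = -8
  d/dn(4) = 0
p'(n) = 8n - 8


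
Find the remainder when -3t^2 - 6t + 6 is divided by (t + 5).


By the Remainder Theorem, the remainder equals p(-5):
  -3*(-5)^2 = -75
  -6*(-5)^1 = 30
  constant: 6
Sum: -75 + 30 + 6 = -39


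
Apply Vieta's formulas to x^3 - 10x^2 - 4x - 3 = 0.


Monic cubic x^3+bx^2+cx+d=0: sum=-b, pairwise sum=c, product=-d.
b=-10, c=-4, d=-3
r1+r2+r3 = 10
r1r2+r1r3+r2r3 = -4
r1r2r3 = 3


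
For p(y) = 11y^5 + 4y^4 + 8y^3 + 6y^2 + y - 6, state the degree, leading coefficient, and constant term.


Highest power of y is 5, with coefficient 11. Constant term is -6.
Degree = 5, leading coefficient = 11, constant term = -6


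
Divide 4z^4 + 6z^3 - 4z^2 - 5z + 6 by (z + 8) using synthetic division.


Synthetic division with c = -8. Coefficients: 4, 6, -4, -5, 6
Bring down 4.
  4 * -8 = -32; -32 + 6 = -26
  -26 * -8 = 208; 208 - 4 = 204
  204 * -8 = -1632; -1632 - 5 = -1637
  -1637 * -8 = 13096; 13096 + 6 = 13102
Quotient: 4z^3 - 26z^2 + 204z - 1637, Remainder: 13102


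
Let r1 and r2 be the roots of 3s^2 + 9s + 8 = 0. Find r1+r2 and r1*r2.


For as^2+bs+c=0: sum = -b/a, product = c/a.
a=3, b=9, c=8
Sum = -(9)/3 = -3
Product = (8)/3 = 8/3


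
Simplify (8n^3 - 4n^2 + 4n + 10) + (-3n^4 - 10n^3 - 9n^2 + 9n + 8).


Align terms by degree and add:
  8n^3 - 4n^2 + 4n + 10
  -3n^4 - 10n^3 - 9n^2 + 9n + 8
= -3n^4 - 2n^3 - 13n^2 + 13n + 18


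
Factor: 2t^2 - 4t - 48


Roots satisfy r1 + r2 = -b/a = 2 and r1*r2 = c/a = -24.
So r1 = 6, r2 = -4.
2t^2 - 4t - 48 = 2(t - r1)(t - r2) = 2(t - 6)(t + 4)


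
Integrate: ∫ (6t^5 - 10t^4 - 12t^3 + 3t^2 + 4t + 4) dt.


Reverse power rule on each term:
  ∫ 6t^5 dt = t^6
  ∫ -10t^4 dt = -2t^5
  ∫ -12t^3 dt = -3t^4
  ∫ 3t^2 dt = t^3
  ∫ 4t dt = 2t^2
  ∫ 4 dt = 4t
F(t) = t^6 - 2t^5 - 3t^4 + t^3 + 2t^2 + 4t + C


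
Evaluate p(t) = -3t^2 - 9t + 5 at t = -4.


Using direct substitution:
  -3 * (-4)^2 = -48
  -9 * (-4)^1 = 36
  constant: 5
Sum = -48 + 36 + 5 = -7


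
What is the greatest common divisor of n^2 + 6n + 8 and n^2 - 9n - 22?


Factor each:
  n^2 + 6n + 8 = (n + 2)(n + 4)
  n^2 - 9n - 22 = (n + 2)(n - 11)
Common monic factor: n + 2


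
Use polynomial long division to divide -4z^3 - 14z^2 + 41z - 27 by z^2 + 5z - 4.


(-4z^3 - 14z^2 + 41z - 27) / (z^2 + 5z - 4)
Step 1: -4z * (z^2 + 5z - 4) = -4z^3 - 20z^2 + 16z; subtract.
Step 2: 6 * (z^2 + 5z - 4) = 6z^2 + 30z - 24; subtract.
Quotient: -4z + 6, Remainder: -5z - 3


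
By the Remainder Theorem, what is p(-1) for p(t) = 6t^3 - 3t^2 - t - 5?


By the Remainder Theorem, the remainder equals p(-1):
  6*(-1)^3 = -6
  -3*(-1)^2 = -3
  -1*(-1)^1 = 1
  constant: -5
Sum: -6 - 3 + 1 - 5 = -13


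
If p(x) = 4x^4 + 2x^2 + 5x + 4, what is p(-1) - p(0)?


p(-1) = 5
p(0) = 4
p(-1) - p(0) = 5 - 4 = 1


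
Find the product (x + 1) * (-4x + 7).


Distribute each term of the first polynomial:
  (x)(-4x + 7) = -4x^2 + 7x
  (1)(-4x + 7) = -4x + 7
Sum: -4x^2 + 3x + 7


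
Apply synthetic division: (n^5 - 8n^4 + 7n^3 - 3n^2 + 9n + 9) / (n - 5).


Synthetic division with c = 5. Coefficients: 1, -8, 7, -3, 9, 9
Bring down 1.
  1 * 5 = 5; 5 - 8 = -3
  -3 * 5 = -15; -15 + 7 = -8
  -8 * 5 = -40; -40 - 3 = -43
  -43 * 5 = -215; -215 + 9 = -206
  -206 * 5 = -1030; -1030 + 9 = -1021
Quotient: n^4 - 3n^3 - 8n^2 - 43n - 206, Remainder: -1021


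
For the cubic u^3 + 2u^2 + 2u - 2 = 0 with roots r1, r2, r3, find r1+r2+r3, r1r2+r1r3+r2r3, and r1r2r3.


Monic cubic u^3+bu^2+cu+d=0: sum=-b, pairwise sum=c, product=-d.
b=2, c=2, d=-2
r1+r2+r3 = -2
r1r2+r1r3+r2r3 = 2
r1r2r3 = 2


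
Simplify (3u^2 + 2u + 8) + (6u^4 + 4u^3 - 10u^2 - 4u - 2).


Align terms by degree and add:
  3u^2 + 2u + 8
+ 6u^4 + 4u^3 - 10u^2 - 4u - 2
= 6u^4 + 4u^3 - 7u^2 - 2u + 6


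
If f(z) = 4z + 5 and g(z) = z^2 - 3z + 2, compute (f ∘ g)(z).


Substitute g(z) into f:
f(g(z)) = 4*(z^2 - 3z + 2) + 5
Expand and combine: 4z^2 - 12z + 13


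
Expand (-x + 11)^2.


Expand (-x + 11)^2 by repeated multiplication:
= x^2 - 22x + 121


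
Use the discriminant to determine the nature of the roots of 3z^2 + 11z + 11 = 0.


D = b^2 - 4ac = (11)^2 - 4(3)(11) = 121 - 132 = -11
Since D < 0: two complex conjugate roots (no real roots)


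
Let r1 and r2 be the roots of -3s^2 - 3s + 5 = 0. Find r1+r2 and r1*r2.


For as^2+bs+c=0: sum = -b/a, product = c/a.
a=-3, b=-3, c=5
Sum = -(-3)/-3 = -1
Product = (5)/-3 = -5/3


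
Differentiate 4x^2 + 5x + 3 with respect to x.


Apply the power rule term by term:
  d/dx(4x^2) = 8x
  d/dx(5x) = 5
  d/dx(3) = 0
p'(x) = 8x + 5


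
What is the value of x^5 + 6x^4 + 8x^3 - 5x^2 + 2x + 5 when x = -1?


Using direct substitution:
  1 * (-1)^5 = -1
  6 * (-1)^4 = 6
  8 * (-1)^3 = -8
  -5 * (-1)^2 = -5
  2 * (-1)^1 = -2
  constant: 5
Sum = -1 + 6 - 8 - 5 - 2 + 5 = -5


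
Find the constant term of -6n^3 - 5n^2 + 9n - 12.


Read off the constant term: -12


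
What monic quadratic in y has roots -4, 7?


p(y) = (y + 4)(y - 7)
Expand: y^2 - 3y - 28


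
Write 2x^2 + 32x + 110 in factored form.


Roots satisfy r1 + r2 = -b/a = -16 and r1*r2 = c/a = 55.
So r1 = -11, r2 = -5.
2x^2 + 32x + 110 = 2(x - r1)(x - r2) = 2(x + 11)(x + 5)


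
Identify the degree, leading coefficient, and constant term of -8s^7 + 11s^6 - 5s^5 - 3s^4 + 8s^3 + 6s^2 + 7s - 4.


Highest power of s is 7, with coefficient -8. Constant term is -4.
Degree = 7, leading coefficient = -8, constant term = -4


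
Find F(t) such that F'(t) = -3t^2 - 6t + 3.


Reverse power rule on each term:
  ∫ -3t^2 dt = -t^3
  ∫ -6t dt = -3t^2
  ∫ 3 dt = 3t
F(t) = -t^3 - 3t^2 + 3t + C


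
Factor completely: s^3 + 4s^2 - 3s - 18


Try integer roots (divisors of -18). s=-3: p(-3)=0.
Divide out (s + 3): quotient is s^2 + s - 6.
Factor the quadratic: (s + 3)(s - 2)
Result: (s + 3)(s + 3)(s - 2)
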